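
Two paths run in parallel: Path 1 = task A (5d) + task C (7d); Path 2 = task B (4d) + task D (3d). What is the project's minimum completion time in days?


Path 1 = 5 + 7 = 12 days
Path 2 = 4 + 3 = 7 days
Duration = max(12, 7) = 12 days

12 days


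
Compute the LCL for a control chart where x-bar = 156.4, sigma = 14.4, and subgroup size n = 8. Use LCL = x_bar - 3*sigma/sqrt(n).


LCL = 156.4 - 3 * 14.4 / sqrt(8)

141.13


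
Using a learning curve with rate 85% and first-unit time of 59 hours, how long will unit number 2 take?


Formula: T_n = T_1 * (learning_rate)^(log2(n)) where learning_rate = rate/100
Doublings = log2(2) = 1
T_n = 59 * 0.85^1
T_n = 59 * 0.85 = 50.2 hours

50.2 hours


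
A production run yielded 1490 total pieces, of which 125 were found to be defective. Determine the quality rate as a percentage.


Formula: Quality Rate = Good Pieces / Total Pieces * 100
Good pieces = 1490 - 125 = 1365
QR = 1365 / 1490 * 100 = 91.6%

91.6%


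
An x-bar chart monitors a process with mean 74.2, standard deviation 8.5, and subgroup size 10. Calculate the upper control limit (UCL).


UCL = 74.2 + 3 * 8.5 / sqrt(10)

82.26


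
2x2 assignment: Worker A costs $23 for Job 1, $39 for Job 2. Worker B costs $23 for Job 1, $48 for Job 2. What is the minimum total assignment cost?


Option 1: A->1 + B->2 = $23 + $48 = $71
Option 2: A->2 + B->1 = $39 + $23 = $62
Min cost = min($71, $62) = $62

$62


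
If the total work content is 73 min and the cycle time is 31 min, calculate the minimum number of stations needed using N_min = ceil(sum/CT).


Formula: N_min = ceil(Sum of Task Times / Cycle Time)
N_min = ceil(73 min / 31 min) = ceil(2.3548)
N_min = 3 stations

3


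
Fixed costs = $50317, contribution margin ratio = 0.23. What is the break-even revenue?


Formula: BER = Fixed Costs / Contribution Margin Ratio
BER = $50317 / 0.23
BER = $218769.57 (to the nearest cent)

$218769.57


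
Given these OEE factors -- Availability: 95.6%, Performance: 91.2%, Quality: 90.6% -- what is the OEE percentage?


Formula: OEE = Availability * Performance * Quality / 10000
A * P = 95.6% * 91.2% / 100 = 87.19%
OEE = 87.19% * 90.6% / 100 = 79.0%

79.0%


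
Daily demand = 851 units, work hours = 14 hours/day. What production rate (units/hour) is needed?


Formula: Production Rate = Daily Demand / Available Hours
Rate = 851 units/day / 14 hours/day
Rate = 60.8 units/hour

60.8 units/hour


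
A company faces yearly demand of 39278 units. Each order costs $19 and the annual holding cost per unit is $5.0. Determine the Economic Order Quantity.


Formula: EOQ = sqrt(2 * D * S / H)
Numerator: 2 * 39278 * 19 = 1492564
2DS/H = 1492564 / 5.0 = 298512.8
EOQ = sqrt(298512.8) = 546.4 units

546.4 units


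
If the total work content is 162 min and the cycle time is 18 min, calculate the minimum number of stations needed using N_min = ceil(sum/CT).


Formula: N_min = ceil(Sum of Task Times / Cycle Time)
N_min = ceil(162 min / 18 min) = ceil(9.0)
N_min = 9 stations

9


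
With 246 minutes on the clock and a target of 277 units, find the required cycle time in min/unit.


Formula: CT = Available Time / Number of Units
CT = 246 min / 277 units
CT = 0.89 min/unit

0.89 min/unit


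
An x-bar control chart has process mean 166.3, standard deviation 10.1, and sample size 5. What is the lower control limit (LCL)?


LCL = 166.3 - 3 * 10.1 / sqrt(5)

152.75


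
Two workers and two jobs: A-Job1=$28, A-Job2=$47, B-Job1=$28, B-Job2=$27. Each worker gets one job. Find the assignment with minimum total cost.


Option 1: A->1 + B->2 = $28 + $27 = $55
Option 2: A->2 + B->1 = $47 + $28 = $75
Min cost = min($55, $75) = $55

$55


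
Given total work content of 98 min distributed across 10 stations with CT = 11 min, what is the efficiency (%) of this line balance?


Formula: Efficiency = Sum of Task Times / (N_stations * CT) * 100
Total station capacity = 10 stations * 11 min = 110 min
Efficiency = 98 / 110 * 100 = 89.1%

89.1%


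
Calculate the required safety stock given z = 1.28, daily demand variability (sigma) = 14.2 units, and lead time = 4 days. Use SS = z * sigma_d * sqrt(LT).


Formula: SS = z * sigma_d * sqrt(LT)
sqrt(LT) = sqrt(4) = 2.0
SS = 1.28 * 14.2 * 2.0
SS = 36.4 units

36.4 units


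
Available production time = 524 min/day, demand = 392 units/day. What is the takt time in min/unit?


Formula: Takt Time = Available Production Time / Customer Demand
Takt = 524 min/day / 392 units/day
Takt = 1.34 min/unit

1.34 min/unit


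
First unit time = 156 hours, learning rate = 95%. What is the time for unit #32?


Formula: T_n = T_1 * (learning_rate)^(log2(n)) where learning_rate = rate/100
Doublings = log2(32) = 5
T_n = 156 * 0.95^5
T_n = 156 * 0.7738 = 120.7 hours

120.7 hours


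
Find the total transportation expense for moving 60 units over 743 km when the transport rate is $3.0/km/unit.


TC = dist * cost * units = 743 * 3.0 * 60 = $133740.00

$133740.00


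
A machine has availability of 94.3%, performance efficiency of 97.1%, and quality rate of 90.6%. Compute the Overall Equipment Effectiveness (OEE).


Formula: OEE = Availability * Performance * Quality / 10000
A * P = 94.3% * 97.1% / 100 = 91.57%
OEE = 91.57% * 90.6% / 100 = 83.0%

83.0%


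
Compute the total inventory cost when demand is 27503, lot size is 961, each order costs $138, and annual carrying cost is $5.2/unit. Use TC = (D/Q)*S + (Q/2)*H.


TC = 27503/961 * 138 + 961/2 * 5.2

$6448.04


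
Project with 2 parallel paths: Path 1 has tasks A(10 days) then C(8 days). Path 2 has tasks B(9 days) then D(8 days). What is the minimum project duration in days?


Path 1 = 10 + 8 = 18 days
Path 2 = 9 + 8 = 17 days
Duration = max(18, 17) = 18 days

18 days


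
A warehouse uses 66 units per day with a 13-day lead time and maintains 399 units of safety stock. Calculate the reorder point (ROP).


Formula: ROP = (Daily Demand * Lead Time) + Safety Stock
Demand during lead time = 66 * 13 = 858 units
ROP = 858 + 399 = 1257 units

1257 units


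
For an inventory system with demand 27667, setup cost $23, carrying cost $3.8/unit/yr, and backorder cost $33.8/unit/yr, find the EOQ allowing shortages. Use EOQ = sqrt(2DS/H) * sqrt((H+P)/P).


Formula: EOQ* = sqrt(2DS/H) * sqrt((H+P)/P)
Base EOQ = sqrt(2*27667*23/3.8) = 578.72 units
Correction = sqrt((3.8+33.8)/33.8) = 1.05472
EOQ* = 578.72 * 1.05472 = 610.4 units

610.4 units


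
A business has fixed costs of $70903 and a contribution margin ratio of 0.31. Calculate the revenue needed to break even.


Formula: BER = Fixed Costs / Contribution Margin Ratio
BER = $70903 / 0.31
BER = $228719.35 (to the nearest cent)

$228719.35


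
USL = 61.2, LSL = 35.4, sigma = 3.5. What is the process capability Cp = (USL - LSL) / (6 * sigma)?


Cp = (61.2 - 35.4) / (6 * 3.5)

1.23


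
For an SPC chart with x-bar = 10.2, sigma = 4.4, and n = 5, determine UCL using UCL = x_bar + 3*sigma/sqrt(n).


UCL = 10.2 + 3 * 4.4 / sqrt(5)

16.1


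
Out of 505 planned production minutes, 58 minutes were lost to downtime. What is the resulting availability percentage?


Formula: Availability = (Planned Time - Downtime) / Planned Time * 100
Uptime = 505 - 58 = 447 min
Availability = 447 / 505 * 100 = 88.5%

88.5%


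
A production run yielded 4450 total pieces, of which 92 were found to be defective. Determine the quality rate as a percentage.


Formula: Quality Rate = Good Pieces / Total Pieces * 100
Good pieces = 4450 - 92 = 4358
QR = 4358 / 4450 * 100 = 97.9%

97.9%


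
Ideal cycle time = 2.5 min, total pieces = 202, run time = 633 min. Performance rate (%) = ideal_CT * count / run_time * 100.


Formula: Performance = (Ideal CT * Total Count) / Run Time * 100
Ideal output time = 2.5 * 202 = 505.0 min
Performance = 505.0 / 633 * 100 = 79.8%

79.8%


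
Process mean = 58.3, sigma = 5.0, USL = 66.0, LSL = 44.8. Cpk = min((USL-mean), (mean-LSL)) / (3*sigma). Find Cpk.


Cpu = (66.0 - 58.3) / (3 * 5.0) = 0.51
Cpl = (58.3 - 44.8) / (3 * 5.0) = 0.9
Cpk = min(0.51, 0.9) = 0.51

0.51


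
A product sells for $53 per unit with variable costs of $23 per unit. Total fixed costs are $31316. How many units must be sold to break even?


Formula: BEQ = Fixed Costs / (Price - Variable Cost)
Contribution margin = $53 - $23 = $30/unit
BEQ = ceil($31316 / $30/unit) = ceil(1043.87) = 1044 units

1044 units


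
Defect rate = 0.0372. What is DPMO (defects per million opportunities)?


DPMO = defect_rate * 1000000 = 0.0372 * 1000000

37200


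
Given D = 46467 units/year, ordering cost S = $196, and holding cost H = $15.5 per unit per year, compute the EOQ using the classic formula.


Formula: EOQ = sqrt(2 * D * S / H)
Numerator: 2 * 46467 * 196 = 18215064
2DS/H = 18215064 / 15.5 = 1175165.4
EOQ = sqrt(1175165.4) = 1084.1 units

1084.1 units


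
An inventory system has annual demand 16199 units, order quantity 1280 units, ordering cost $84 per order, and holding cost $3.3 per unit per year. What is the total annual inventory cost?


TC = 16199/1280 * 84 + 1280/2 * 3.3

$3175.06


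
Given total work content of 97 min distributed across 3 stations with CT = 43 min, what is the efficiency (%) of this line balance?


Formula: Efficiency = Sum of Task Times / (N_stations * CT) * 100
Total station capacity = 3 stations * 43 min = 129 min
Efficiency = 97 / 129 * 100 = 75.2%

75.2%


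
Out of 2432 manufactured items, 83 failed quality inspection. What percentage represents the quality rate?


Formula: Quality Rate = Good Pieces / Total Pieces * 100
Good pieces = 2432 - 83 = 2349
QR = 2349 / 2432 * 100 = 96.6%

96.6%


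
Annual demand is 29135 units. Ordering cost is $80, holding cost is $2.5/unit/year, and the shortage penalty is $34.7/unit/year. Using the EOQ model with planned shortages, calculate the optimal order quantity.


Formula: EOQ* = sqrt(2DS/H) * sqrt((H+P)/P)
Base EOQ = sqrt(2*29135*80/2.5) = 1365.52 units
Correction = sqrt((2.5+34.7)/34.7) = 1.0354
EOQ* = 1365.52 * 1.0354 = 1413.9 units

1413.9 units


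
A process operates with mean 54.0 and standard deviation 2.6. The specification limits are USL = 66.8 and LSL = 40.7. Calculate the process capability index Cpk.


Cpu = (66.8 - 54.0) / (3 * 2.6) = 1.64
Cpl = (54.0 - 40.7) / (3 * 2.6) = 1.71
Cpk = min(1.64, 1.71) = 1.64

1.64


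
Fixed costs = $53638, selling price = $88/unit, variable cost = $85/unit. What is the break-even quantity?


Formula: BEQ = Fixed Costs / (Price - Variable Cost)
Contribution margin = $88 - $85 = $3/unit
BEQ = ceil($53638 / $3/unit) = ceil(17879.33) = 17880 units

17880 units


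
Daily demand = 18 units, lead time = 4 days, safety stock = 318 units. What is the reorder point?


Formula: ROP = (Daily Demand * Lead Time) + Safety Stock
Demand during lead time = 18 * 4 = 72 units
ROP = 72 + 318 = 390 units

390 units


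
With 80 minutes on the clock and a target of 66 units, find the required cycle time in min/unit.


Formula: CT = Available Time / Number of Units
CT = 80 min / 66 units
CT = 1.21 min/unit

1.21 min/unit


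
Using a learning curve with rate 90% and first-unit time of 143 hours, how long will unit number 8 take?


Formula: T_n = T_1 * (learning_rate)^(log2(n)) where learning_rate = rate/100
Doublings = log2(8) = 3
T_n = 143 * 0.9^3
T_n = 143 * 0.729 = 104.2 hours

104.2 hours


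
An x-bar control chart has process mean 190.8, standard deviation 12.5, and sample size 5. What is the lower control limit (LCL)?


LCL = 190.8 - 3 * 12.5 / sqrt(5)

174.03


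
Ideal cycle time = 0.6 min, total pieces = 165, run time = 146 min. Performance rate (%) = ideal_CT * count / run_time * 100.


Formula: Performance = (Ideal CT * Total Count) / Run Time * 100
Ideal output time = 0.6 * 165 = 99.0 min
Performance = 99.0 / 146 * 100 = 67.8%

67.8%


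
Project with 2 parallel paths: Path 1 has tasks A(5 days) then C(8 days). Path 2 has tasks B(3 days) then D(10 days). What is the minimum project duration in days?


Path 1 = 5 + 8 = 13 days
Path 2 = 3 + 10 = 13 days
Duration = max(13, 13) = 13 days

13 days


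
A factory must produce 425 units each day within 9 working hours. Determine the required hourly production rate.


Formula: Production Rate = Daily Demand / Available Hours
Rate = 425 units/day / 9 hours/day
Rate = 47.2 units/hour

47.2 units/hour


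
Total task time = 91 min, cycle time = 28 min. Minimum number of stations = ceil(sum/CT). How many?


Formula: N_min = ceil(Sum of Task Times / Cycle Time)
N_min = ceil(91 min / 28 min) = ceil(3.25)
N_min = 4 stations

4


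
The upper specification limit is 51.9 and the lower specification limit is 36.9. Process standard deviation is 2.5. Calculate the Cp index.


Cp = (51.9 - 36.9) / (6 * 2.5)

1.0


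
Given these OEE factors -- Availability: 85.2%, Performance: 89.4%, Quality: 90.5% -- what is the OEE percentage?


Formula: OEE = Availability * Performance * Quality / 10000
A * P = 85.2% * 89.4% / 100 = 76.17%
OEE = 76.17% * 90.5% / 100 = 68.9%

68.9%


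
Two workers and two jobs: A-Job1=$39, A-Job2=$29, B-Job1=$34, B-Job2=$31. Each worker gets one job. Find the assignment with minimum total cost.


Option 1: A->1 + B->2 = $39 + $31 = $70
Option 2: A->2 + B->1 = $29 + $34 = $63
Min cost = min($70, $63) = $63

$63


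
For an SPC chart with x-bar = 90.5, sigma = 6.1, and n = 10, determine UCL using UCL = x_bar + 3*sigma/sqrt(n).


UCL = 90.5 + 3 * 6.1 / sqrt(10)

96.29


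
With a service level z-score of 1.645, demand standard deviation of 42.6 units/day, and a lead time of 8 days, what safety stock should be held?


Formula: SS = z * sigma_d * sqrt(LT)
sqrt(LT) = sqrt(8) = 2.8284
SS = 1.645 * 42.6 * 2.8284
SS = 198.2 units

198.2 units


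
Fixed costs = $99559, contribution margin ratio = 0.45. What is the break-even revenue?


Formula: BER = Fixed Costs / Contribution Margin Ratio
BER = $99559 / 0.45
BER = $221242.22 (to the nearest cent)

$221242.22


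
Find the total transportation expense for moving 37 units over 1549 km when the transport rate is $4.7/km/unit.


TC = dist * cost * units = 1549 * 4.7 * 37 = $269371.10

$269371.10


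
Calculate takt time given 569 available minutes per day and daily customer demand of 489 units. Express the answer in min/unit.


Formula: Takt Time = Available Production Time / Customer Demand
Takt = 569 min/day / 489 units/day
Takt = 1.16 min/unit

1.16 min/unit


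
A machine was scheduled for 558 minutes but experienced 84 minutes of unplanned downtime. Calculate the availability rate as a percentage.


Formula: Availability = (Planned Time - Downtime) / Planned Time * 100
Uptime = 558 - 84 = 474 min
Availability = 474 / 558 * 100 = 84.9%

84.9%


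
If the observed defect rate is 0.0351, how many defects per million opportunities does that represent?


DPMO = defect_rate * 1000000 = 0.0351 * 1000000

35100


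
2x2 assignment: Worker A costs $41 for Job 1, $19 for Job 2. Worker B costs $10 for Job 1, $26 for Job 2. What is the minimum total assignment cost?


Option 1: A->1 + B->2 = $41 + $26 = $67
Option 2: A->2 + B->1 = $19 + $10 = $29
Min cost = min($67, $29) = $29

$29


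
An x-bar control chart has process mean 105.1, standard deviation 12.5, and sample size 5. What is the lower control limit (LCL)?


LCL = 105.1 - 3 * 12.5 / sqrt(5)

88.33


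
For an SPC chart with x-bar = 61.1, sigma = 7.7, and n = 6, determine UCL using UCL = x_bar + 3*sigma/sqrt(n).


UCL = 61.1 + 3 * 7.7 / sqrt(6)

70.53


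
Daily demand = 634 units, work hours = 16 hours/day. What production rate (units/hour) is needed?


Formula: Production Rate = Daily Demand / Available Hours
Rate = 634 units/day / 16 hours/day
Rate = 39.6 units/hour

39.6 units/hour


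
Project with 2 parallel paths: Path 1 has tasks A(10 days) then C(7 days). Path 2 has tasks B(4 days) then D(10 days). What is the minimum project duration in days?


Path 1 = 10 + 7 = 17 days
Path 2 = 4 + 10 = 14 days
Duration = max(17, 14) = 17 days

17 days


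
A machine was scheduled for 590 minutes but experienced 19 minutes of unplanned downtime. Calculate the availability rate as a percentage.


Formula: Availability = (Planned Time - Downtime) / Planned Time * 100
Uptime = 590 - 19 = 571 min
Availability = 571 / 590 * 100 = 96.8%

96.8%


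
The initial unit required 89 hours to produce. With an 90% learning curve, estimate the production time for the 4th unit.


Formula: T_n = T_1 * (learning_rate)^(log2(n)) where learning_rate = rate/100
Doublings = log2(4) = 2
T_n = 89 * 0.9^2
T_n = 89 * 0.81 = 72.1 hours

72.1 hours


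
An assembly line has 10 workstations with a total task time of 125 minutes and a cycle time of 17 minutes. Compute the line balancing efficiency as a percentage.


Formula: Efficiency = Sum of Task Times / (N_stations * CT) * 100
Total station capacity = 10 stations * 17 min = 170 min
Efficiency = 125 / 170 * 100 = 73.5%

73.5%


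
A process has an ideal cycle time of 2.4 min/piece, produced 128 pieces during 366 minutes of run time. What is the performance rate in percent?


Formula: Performance = (Ideal CT * Total Count) / Run Time * 100
Ideal output time = 2.4 * 128 = 307.2 min
Performance = 307.2 / 366 * 100 = 83.9%

83.9%


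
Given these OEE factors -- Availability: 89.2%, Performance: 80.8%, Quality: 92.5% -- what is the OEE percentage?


Formula: OEE = Availability * Performance * Quality / 10000
A * P = 89.2% * 80.8% / 100 = 72.07%
OEE = 72.07% * 92.5% / 100 = 66.7%

66.7%


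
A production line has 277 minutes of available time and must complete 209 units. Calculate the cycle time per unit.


Formula: CT = Available Time / Number of Units
CT = 277 min / 209 units
CT = 1.33 min/unit

1.33 min/unit


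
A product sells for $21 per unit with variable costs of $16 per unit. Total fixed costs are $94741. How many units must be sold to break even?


Formula: BEQ = Fixed Costs / (Price - Variable Cost)
Contribution margin = $21 - $16 = $5/unit
BEQ = ceil($94741 / $5/unit) = ceil(18948.2) = 18949 units

18949 units


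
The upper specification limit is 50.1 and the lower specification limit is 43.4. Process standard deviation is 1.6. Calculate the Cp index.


Cp = (50.1 - 43.4) / (6 * 1.6)

0.7


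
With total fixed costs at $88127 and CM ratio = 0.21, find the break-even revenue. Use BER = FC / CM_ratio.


Formula: BER = Fixed Costs / Contribution Margin Ratio
BER = $88127 / 0.21
BER = $419652.38 (to the nearest cent)

$419652.38


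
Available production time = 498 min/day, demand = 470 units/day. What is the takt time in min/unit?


Formula: Takt Time = Available Production Time / Customer Demand
Takt = 498 min/day / 470 units/day
Takt = 1.06 min/unit

1.06 min/unit


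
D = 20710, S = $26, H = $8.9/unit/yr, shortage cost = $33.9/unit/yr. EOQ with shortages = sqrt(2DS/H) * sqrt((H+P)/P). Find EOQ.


Formula: EOQ* = sqrt(2DS/H) * sqrt((H+P)/P)
Base EOQ = sqrt(2*20710*26/8.9) = 347.85 units
Correction = sqrt((8.9+33.9)/33.9) = 1.12363
EOQ* = 347.85 * 1.12363 = 390.9 units

390.9 units


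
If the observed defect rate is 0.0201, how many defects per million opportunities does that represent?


DPMO = defect_rate * 1000000 = 0.0201 * 1000000

20100


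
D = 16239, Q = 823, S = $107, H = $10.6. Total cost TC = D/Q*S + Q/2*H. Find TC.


TC = 16239/823 * 107 + 823/2 * 10.6

$6473.17


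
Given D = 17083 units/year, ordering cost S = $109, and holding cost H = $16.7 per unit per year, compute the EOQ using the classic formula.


Formula: EOQ = sqrt(2 * D * S / H)
Numerator: 2 * 17083 * 109 = 3724094
2DS/H = 3724094 / 16.7 = 222999.6
EOQ = sqrt(222999.6) = 472.2 units

472.2 units


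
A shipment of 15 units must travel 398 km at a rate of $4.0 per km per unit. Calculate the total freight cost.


TC = dist * cost * units = 398 * 4.0 * 15 = $23880.00

$23880.00


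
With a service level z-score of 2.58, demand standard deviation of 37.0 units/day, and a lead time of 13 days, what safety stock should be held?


Formula: SS = z * sigma_d * sqrt(LT)
sqrt(LT) = sqrt(13) = 3.6056
SS = 2.58 * 37.0 * 3.6056
SS = 344.2 units

344.2 units


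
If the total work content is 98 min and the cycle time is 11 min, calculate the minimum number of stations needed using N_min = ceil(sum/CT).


Formula: N_min = ceil(Sum of Task Times / Cycle Time)
N_min = ceil(98 min / 11 min) = ceil(8.9091)
N_min = 9 stations

9


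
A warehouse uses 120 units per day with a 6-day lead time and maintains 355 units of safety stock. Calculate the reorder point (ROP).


Formula: ROP = (Daily Demand * Lead Time) + Safety Stock
Demand during lead time = 120 * 6 = 720 units
ROP = 720 + 355 = 1075 units

1075 units


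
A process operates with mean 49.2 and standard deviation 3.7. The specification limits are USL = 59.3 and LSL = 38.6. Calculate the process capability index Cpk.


Cpu = (59.3 - 49.2) / (3 * 3.7) = 0.91
Cpl = (49.2 - 38.6) / (3 * 3.7) = 0.95
Cpk = min(0.91, 0.95) = 0.91

0.91


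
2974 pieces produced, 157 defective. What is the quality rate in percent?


Formula: Quality Rate = Good Pieces / Total Pieces * 100
Good pieces = 2974 - 157 = 2817
QR = 2817 / 2974 * 100 = 94.7%

94.7%


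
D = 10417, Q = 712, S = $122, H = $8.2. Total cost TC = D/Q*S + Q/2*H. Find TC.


TC = 10417/712 * 122 + 712/2 * 8.2

$4704.14


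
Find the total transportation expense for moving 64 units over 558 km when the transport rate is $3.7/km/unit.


TC = dist * cost * units = 558 * 3.7 * 64 = $132134.40

$132134.40


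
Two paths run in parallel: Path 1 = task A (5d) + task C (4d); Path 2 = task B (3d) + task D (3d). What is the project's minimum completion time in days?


Path 1 = 5 + 4 = 9 days
Path 2 = 3 + 3 = 6 days
Duration = max(9, 6) = 9 days

9 days


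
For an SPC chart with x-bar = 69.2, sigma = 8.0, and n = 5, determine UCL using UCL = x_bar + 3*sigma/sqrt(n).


UCL = 69.2 + 3 * 8.0 / sqrt(5)

79.93


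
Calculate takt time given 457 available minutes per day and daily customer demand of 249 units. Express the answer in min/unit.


Formula: Takt Time = Available Production Time / Customer Demand
Takt = 457 min/day / 249 units/day
Takt = 1.84 min/unit

1.84 min/unit


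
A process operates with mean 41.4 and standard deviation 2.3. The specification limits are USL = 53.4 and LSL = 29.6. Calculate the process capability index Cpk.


Cpu = (53.4 - 41.4) / (3 * 2.3) = 1.74
Cpl = (41.4 - 29.6) / (3 * 2.3) = 1.71
Cpk = min(1.74, 1.71) = 1.71

1.71


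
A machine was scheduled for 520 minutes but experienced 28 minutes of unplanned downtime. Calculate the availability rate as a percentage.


Formula: Availability = (Planned Time - Downtime) / Planned Time * 100
Uptime = 520 - 28 = 492 min
Availability = 492 / 520 * 100 = 94.6%

94.6%


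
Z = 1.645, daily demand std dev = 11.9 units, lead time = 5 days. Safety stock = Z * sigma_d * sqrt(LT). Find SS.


Formula: SS = z * sigma_d * sqrt(LT)
sqrt(LT) = sqrt(5) = 2.2361
SS = 1.645 * 11.9 * 2.2361
SS = 43.8 units

43.8 units


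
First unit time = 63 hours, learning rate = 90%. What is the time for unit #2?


Formula: T_n = T_1 * (learning_rate)^(log2(n)) where learning_rate = rate/100
Doublings = log2(2) = 1
T_n = 63 * 0.9^1
T_n = 63 * 0.9 = 56.7 hours

56.7 hours


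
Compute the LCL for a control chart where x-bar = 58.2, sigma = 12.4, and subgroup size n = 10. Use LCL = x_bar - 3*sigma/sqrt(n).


LCL = 58.2 - 3 * 12.4 / sqrt(10)

46.44


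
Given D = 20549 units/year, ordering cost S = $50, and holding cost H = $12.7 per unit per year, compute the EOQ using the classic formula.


Formula: EOQ = sqrt(2 * D * S / H)
Numerator: 2 * 20549 * 50 = 2054900
2DS/H = 2054900 / 12.7 = 161803.1
EOQ = sqrt(161803.1) = 402.2 units

402.2 units


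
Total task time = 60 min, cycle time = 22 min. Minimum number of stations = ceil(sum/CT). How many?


Formula: N_min = ceil(Sum of Task Times / Cycle Time)
N_min = ceil(60 min / 22 min) = ceil(2.7273)
N_min = 3 stations

3


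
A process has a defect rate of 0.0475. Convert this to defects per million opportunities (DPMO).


DPMO = defect_rate * 1000000 = 0.0475 * 1000000

47500


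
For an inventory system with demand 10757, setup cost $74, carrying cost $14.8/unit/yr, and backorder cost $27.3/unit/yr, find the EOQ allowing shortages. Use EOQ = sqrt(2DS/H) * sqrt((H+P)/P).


Formula: EOQ* = sqrt(2DS/H) * sqrt((H+P)/P)
Base EOQ = sqrt(2*10757*74/14.8) = 327.98 units
Correction = sqrt((14.8+27.3)/27.3) = 1.24182
EOQ* = 327.98 * 1.24182 = 407.3 units

407.3 units


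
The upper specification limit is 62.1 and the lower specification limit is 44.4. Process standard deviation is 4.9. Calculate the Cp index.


Cp = (62.1 - 44.4) / (6 * 4.9)

0.6


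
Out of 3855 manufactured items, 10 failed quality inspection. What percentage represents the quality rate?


Formula: Quality Rate = Good Pieces / Total Pieces * 100
Good pieces = 3855 - 10 = 3845
QR = 3845 / 3855 * 100 = 99.7%

99.7%


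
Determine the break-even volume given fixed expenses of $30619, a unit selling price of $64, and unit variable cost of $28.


Formula: BEQ = Fixed Costs / (Price - Variable Cost)
Contribution margin = $64 - $28 = $36/unit
BEQ = ceil($30619 / $36/unit) = ceil(850.53) = 851 units

851 units


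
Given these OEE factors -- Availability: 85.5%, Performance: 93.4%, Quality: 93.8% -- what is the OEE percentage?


Formula: OEE = Availability * Performance * Quality / 10000
A * P = 85.5% * 93.4% / 100 = 79.86%
OEE = 79.86% * 93.8% / 100 = 74.9%

74.9%


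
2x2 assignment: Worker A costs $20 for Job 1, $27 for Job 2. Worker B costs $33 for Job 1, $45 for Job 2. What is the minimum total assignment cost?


Option 1: A->1 + B->2 = $20 + $45 = $65
Option 2: A->2 + B->1 = $27 + $33 = $60
Min cost = min($65, $60) = $60

$60


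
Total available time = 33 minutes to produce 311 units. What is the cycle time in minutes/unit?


Formula: CT = Available Time / Number of Units
CT = 33 min / 311 units
CT = 0.11 min/unit

0.11 min/unit


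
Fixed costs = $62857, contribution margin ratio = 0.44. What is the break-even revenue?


Formula: BER = Fixed Costs / Contribution Margin Ratio
BER = $62857 / 0.44
BER = $142856.82 (to the nearest cent)

$142856.82


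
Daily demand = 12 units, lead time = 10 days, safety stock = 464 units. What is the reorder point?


Formula: ROP = (Daily Demand * Lead Time) + Safety Stock
Demand during lead time = 12 * 10 = 120 units
ROP = 120 + 464 = 584 units

584 units


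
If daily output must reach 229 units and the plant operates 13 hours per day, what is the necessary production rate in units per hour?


Formula: Production Rate = Daily Demand / Available Hours
Rate = 229 units/day / 13 hours/day
Rate = 17.6 units/hour

17.6 units/hour


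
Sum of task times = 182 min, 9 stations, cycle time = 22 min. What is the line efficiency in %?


Formula: Efficiency = Sum of Task Times / (N_stations * CT) * 100
Total station capacity = 9 stations * 22 min = 198 min
Efficiency = 182 / 198 * 100 = 91.9%

91.9%


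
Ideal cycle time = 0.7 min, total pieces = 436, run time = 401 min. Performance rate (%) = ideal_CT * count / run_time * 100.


Formula: Performance = (Ideal CT * Total Count) / Run Time * 100
Ideal output time = 0.7 * 436 = 305.2 min
Performance = 305.2 / 401 * 100 = 76.1%

76.1%


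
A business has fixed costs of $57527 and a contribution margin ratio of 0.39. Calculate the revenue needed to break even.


Formula: BER = Fixed Costs / Contribution Margin Ratio
BER = $57527 / 0.39
BER = $147505.13 (to the nearest cent)

$147505.13


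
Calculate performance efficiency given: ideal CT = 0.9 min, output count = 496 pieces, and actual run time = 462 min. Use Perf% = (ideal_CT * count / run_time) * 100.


Formula: Performance = (Ideal CT * Total Count) / Run Time * 100
Ideal output time = 0.9 * 496 = 446.4 min
Performance = 446.4 / 462 * 100 = 96.6%

96.6%


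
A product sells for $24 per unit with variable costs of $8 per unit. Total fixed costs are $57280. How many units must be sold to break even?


Formula: BEQ = Fixed Costs / (Price - Variable Cost)
Contribution margin = $24 - $8 = $16/unit
BEQ = ceil($57280 / $16/unit) = ceil(3580.0) = 3580 units

3580 units


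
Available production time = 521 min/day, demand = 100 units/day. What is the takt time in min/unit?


Formula: Takt Time = Available Production Time / Customer Demand
Takt = 521 min/day / 100 units/day
Takt = 5.21 min/unit

5.21 min/unit


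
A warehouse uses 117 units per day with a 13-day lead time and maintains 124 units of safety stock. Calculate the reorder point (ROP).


Formula: ROP = (Daily Demand * Lead Time) + Safety Stock
Demand during lead time = 117 * 13 = 1521 units
ROP = 1521 + 124 = 1645 units

1645 units


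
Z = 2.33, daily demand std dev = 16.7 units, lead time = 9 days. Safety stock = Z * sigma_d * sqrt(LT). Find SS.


Formula: SS = z * sigma_d * sqrt(LT)
sqrt(LT) = sqrt(9) = 3.0
SS = 2.33 * 16.7 * 3.0
SS = 116.7 units

116.7 units


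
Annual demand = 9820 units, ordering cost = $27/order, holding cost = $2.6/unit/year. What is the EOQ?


Formula: EOQ = sqrt(2 * D * S / H)
Numerator: 2 * 9820 * 27 = 530280
2DS/H = 530280 / 2.6 = 203953.8
EOQ = sqrt(203953.8) = 451.6 units

451.6 units


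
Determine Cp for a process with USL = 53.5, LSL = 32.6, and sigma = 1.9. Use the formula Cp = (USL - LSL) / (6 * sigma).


Cp = (53.5 - 32.6) / (6 * 1.9)

1.83


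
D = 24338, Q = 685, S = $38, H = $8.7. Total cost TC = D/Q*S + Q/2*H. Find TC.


TC = 24338/685 * 38 + 685/2 * 8.7

$4329.89


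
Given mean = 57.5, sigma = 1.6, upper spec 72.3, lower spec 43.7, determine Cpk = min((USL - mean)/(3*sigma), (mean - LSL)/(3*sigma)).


Cpu = (72.3 - 57.5) / (3 * 1.6) = 3.08
Cpl = (57.5 - 43.7) / (3 * 1.6) = 2.88
Cpk = min(3.08, 2.88) = 2.88

2.88


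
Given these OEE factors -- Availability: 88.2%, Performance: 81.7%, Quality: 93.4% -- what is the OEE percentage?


Formula: OEE = Availability * Performance * Quality / 10000
A * P = 88.2% * 81.7% / 100 = 72.06%
OEE = 72.06% * 93.4% / 100 = 67.3%

67.3%


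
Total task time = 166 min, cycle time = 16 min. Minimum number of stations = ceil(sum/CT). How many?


Formula: N_min = ceil(Sum of Task Times / Cycle Time)
N_min = ceil(166 min / 16 min) = ceil(10.375)
N_min = 11 stations

11


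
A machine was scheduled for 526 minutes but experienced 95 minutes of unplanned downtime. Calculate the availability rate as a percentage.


Formula: Availability = (Planned Time - Downtime) / Planned Time * 100
Uptime = 526 - 95 = 431 min
Availability = 431 / 526 * 100 = 81.9%

81.9%


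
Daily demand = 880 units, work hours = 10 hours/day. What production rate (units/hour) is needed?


Formula: Production Rate = Daily Demand / Available Hours
Rate = 880 units/day / 10 hours/day
Rate = 88.0 units/hour

88.0 units/hour


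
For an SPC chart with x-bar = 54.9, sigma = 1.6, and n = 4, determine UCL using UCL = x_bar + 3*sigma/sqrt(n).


UCL = 54.9 + 3 * 1.6 / sqrt(4)

57.3


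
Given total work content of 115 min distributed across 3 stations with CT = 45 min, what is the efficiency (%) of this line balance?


Formula: Efficiency = Sum of Task Times / (N_stations * CT) * 100
Total station capacity = 3 stations * 45 min = 135 min
Efficiency = 115 / 135 * 100 = 85.2%

85.2%


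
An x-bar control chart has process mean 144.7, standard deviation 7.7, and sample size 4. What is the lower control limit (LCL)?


LCL = 144.7 - 3 * 7.7 / sqrt(4)

133.15


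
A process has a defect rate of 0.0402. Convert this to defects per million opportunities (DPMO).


DPMO = defect_rate * 1000000 = 0.0402 * 1000000

40200


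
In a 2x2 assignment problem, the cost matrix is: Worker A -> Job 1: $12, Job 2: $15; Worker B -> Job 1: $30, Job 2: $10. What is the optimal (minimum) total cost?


Option 1: A->1 + B->2 = $12 + $10 = $22
Option 2: A->2 + B->1 = $15 + $30 = $45
Min cost = min($22, $45) = $22

$22


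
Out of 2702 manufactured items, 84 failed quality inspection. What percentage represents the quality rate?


Formula: Quality Rate = Good Pieces / Total Pieces * 100
Good pieces = 2702 - 84 = 2618
QR = 2618 / 2702 * 100 = 96.9%

96.9%


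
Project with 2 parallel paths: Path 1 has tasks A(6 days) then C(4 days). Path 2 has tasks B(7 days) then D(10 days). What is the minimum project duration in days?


Path 1 = 6 + 4 = 10 days
Path 2 = 7 + 10 = 17 days
Duration = max(10, 17) = 17 days

17 days


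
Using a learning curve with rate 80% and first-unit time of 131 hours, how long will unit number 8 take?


Formula: T_n = T_1 * (learning_rate)^(log2(n)) where learning_rate = rate/100
Doublings = log2(8) = 3
T_n = 131 * 0.8^3
T_n = 131 * 0.512 = 67.1 hours

67.1 hours


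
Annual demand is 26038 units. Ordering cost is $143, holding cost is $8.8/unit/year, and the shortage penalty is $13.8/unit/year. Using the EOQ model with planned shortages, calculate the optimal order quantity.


Formula: EOQ* = sqrt(2DS/H) * sqrt((H+P)/P)
Base EOQ = sqrt(2*26038*143/8.8) = 919.91 units
Correction = sqrt((8.8+13.8)/13.8) = 1.27972
EOQ* = 919.91 * 1.27972 = 1177.2 units

1177.2 units


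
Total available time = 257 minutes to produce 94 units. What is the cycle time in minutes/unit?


Formula: CT = Available Time / Number of Units
CT = 257 min / 94 units
CT = 2.73 min/unit

2.73 min/unit


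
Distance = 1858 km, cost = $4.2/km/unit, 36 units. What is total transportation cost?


TC = dist * cost * units = 1858 * 4.2 * 36 = $280929.60

$280929.60


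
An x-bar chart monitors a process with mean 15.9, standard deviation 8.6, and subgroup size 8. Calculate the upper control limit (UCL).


UCL = 15.9 + 3 * 8.6 / sqrt(8)

25.02


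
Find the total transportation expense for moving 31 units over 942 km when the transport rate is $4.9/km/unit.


TC = dist * cost * units = 942 * 4.9 * 31 = $143089.80

$143089.80


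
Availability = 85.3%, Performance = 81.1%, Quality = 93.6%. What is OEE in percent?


Formula: OEE = Availability * Performance * Quality / 10000
A * P = 85.3% * 81.1% / 100 = 69.18%
OEE = 69.18% * 93.6% / 100 = 64.8%

64.8%


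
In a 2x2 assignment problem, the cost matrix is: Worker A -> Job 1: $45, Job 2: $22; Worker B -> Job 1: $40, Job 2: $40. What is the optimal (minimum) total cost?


Option 1: A->1 + B->2 = $45 + $40 = $85
Option 2: A->2 + B->1 = $22 + $40 = $62
Min cost = min($85, $62) = $62

$62


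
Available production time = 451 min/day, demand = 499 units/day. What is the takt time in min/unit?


Formula: Takt Time = Available Production Time / Customer Demand
Takt = 451 min/day / 499 units/day
Takt = 0.9 min/unit

0.9 min/unit


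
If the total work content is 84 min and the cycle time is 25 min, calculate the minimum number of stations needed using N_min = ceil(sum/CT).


Formula: N_min = ceil(Sum of Task Times / Cycle Time)
N_min = ceil(84 min / 25 min) = ceil(3.36)
N_min = 4 stations

4


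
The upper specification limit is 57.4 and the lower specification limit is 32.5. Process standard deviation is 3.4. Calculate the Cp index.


Cp = (57.4 - 32.5) / (6 * 3.4)

1.22


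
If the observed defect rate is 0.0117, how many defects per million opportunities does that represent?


DPMO = defect_rate * 1000000 = 0.0117 * 1000000

11700


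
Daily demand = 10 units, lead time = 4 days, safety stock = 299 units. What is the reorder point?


Formula: ROP = (Daily Demand * Lead Time) + Safety Stock
Demand during lead time = 10 * 4 = 40 units
ROP = 40 + 299 = 339 units

339 units


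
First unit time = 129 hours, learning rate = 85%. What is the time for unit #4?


Formula: T_n = T_1 * (learning_rate)^(log2(n)) where learning_rate = rate/100
Doublings = log2(4) = 2
T_n = 129 * 0.85^2
T_n = 129 * 0.7225 = 93.2 hours

93.2 hours


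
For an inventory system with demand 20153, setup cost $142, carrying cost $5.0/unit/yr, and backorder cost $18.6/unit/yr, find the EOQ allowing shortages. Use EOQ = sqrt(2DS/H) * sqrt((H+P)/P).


Formula: EOQ* = sqrt(2DS/H) * sqrt((H+P)/P)
Base EOQ = sqrt(2*20153*142/5.0) = 1069.9 units
Correction = sqrt((5.0+18.6)/18.6) = 1.12642
EOQ* = 1069.9 * 1.12642 = 1205.2 units

1205.2 units


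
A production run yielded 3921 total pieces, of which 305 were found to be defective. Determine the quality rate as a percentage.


Formula: Quality Rate = Good Pieces / Total Pieces * 100
Good pieces = 3921 - 305 = 3616
QR = 3616 / 3921 * 100 = 92.2%

92.2%


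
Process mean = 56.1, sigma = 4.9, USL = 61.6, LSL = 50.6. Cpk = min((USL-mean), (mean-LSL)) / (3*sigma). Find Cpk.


Cpu = (61.6 - 56.1) / (3 * 4.9) = 0.37
Cpl = (56.1 - 50.6) / (3 * 4.9) = 0.37
Cpk = min(0.37, 0.37) = 0.37

0.37


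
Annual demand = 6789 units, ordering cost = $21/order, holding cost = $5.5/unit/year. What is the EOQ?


Formula: EOQ = sqrt(2 * D * S / H)
Numerator: 2 * 6789 * 21 = 285138
2DS/H = 285138 / 5.5 = 51843.3
EOQ = sqrt(51843.3) = 227.7 units

227.7 units


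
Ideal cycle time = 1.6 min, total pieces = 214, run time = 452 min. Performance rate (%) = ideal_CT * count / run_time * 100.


Formula: Performance = (Ideal CT * Total Count) / Run Time * 100
Ideal output time = 1.6 * 214 = 342.4 min
Performance = 342.4 / 452 * 100 = 75.8%

75.8%


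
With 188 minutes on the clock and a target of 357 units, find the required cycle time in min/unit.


Formula: CT = Available Time / Number of Units
CT = 188 min / 357 units
CT = 0.53 min/unit

0.53 min/unit


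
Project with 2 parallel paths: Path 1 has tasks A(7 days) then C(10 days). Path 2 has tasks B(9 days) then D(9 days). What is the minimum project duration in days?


Path 1 = 7 + 10 = 17 days
Path 2 = 9 + 9 = 18 days
Duration = max(17, 18) = 18 days

18 days


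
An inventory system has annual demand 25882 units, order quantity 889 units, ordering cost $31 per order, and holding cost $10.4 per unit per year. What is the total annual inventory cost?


TC = 25882/889 * 31 + 889/2 * 10.4

$5525.32


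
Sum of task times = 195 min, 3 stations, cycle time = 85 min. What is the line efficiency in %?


Formula: Efficiency = Sum of Task Times / (N_stations * CT) * 100
Total station capacity = 3 stations * 85 min = 255 min
Efficiency = 195 / 255 * 100 = 76.5%

76.5%


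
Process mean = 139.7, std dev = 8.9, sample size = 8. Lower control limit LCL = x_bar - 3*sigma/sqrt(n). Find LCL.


LCL = 139.7 - 3 * 8.9 / sqrt(8)

130.26


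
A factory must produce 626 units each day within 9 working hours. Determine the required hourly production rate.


Formula: Production Rate = Daily Demand / Available Hours
Rate = 626 units/day / 9 hours/day
Rate = 69.6 units/hour

69.6 units/hour


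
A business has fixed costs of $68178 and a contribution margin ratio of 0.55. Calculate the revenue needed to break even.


Formula: BER = Fixed Costs / Contribution Margin Ratio
BER = $68178 / 0.55
BER = $123960.00 (to the nearest cent)

$123960.00


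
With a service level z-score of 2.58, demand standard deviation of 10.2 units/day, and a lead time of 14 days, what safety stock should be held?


Formula: SS = z * sigma_d * sqrt(LT)
sqrt(LT) = sqrt(14) = 3.7417
SS = 2.58 * 10.2 * 3.7417
SS = 98.5 units

98.5 units


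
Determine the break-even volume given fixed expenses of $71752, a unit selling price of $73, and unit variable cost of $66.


Formula: BEQ = Fixed Costs / (Price - Variable Cost)
Contribution margin = $73 - $66 = $7/unit
BEQ = ceil($71752 / $7/unit) = ceil(10250.29) = 10251 units

10251 units
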